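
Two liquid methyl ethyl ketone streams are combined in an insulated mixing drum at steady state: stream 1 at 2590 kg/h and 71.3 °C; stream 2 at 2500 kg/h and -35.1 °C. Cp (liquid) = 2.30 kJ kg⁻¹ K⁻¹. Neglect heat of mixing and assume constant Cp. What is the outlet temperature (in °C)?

Energy balance with Q = 0: Σ ṁᵢCp,ᵢ(T_out − Tᵢ) = 0
T_out = Σ ṁᵢCp,ᵢTᵢ / Σ ṁᵢCp,ᵢ
      = 222910 / 11707 = 19.041 °C

T_out = 19.0 °C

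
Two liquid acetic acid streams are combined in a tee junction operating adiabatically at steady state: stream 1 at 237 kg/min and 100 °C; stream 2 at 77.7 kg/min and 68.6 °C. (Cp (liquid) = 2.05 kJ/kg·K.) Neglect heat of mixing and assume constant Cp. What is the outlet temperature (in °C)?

T_out = 92.2 °C

No heat crosses the boundary, so H_out = H_in.
T_out = Σ ṁᵢCp,ᵢTᵢ / Σ ṁᵢCp,ᵢ
      = 59512 / 645.13 = 92.247 °C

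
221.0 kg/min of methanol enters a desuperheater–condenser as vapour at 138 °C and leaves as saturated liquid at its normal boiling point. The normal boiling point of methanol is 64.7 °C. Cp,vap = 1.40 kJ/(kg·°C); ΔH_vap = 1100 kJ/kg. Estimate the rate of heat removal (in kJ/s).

Q_c = 4430 kJ/s

vapour 138→64.7 °C: -102.62 kJ/kg
condensation at 64.7 °C: -1100 kJ/kg
Δh = -102.62 + -1100 = -1202.6 kJ/kg
Q = ṁ·Δh = 221.0 kg/min × -1202.6 kJ/kg = -265780 kJ/min
|Q| = 4429.7 kW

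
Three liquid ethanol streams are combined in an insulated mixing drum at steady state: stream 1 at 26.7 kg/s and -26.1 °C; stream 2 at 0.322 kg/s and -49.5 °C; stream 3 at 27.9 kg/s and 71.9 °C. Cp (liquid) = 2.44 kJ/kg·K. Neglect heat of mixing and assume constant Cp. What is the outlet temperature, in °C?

Adiabatic, steady state ⇒ Σ ṁᵢCp,ᵢ(T_out − Tᵢ) = 0
Σ ṁᵢCp,ᵢTᵢ = 26.7×2.44×-26.1 + 0.322×2.44×-49.5 + 27.9×2.44×71.9 = 3155.4
Σ ṁᵢCp,ᵢ = 26.7×2.44 + 0.322×2.44 + 27.9×2.44 = 134.01
T_out = 3155.4 / 134.01 = 23.546 °C

T_out = 23.5 °C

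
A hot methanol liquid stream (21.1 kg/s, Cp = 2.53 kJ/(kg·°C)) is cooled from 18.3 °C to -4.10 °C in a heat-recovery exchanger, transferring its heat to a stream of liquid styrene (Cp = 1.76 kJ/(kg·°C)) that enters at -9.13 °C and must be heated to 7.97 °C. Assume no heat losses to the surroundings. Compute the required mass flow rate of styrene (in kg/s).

ṁ_c = 39.7 kg/s

Heat released by hot stream: Q = 21.1 × 2.53 × (18.3 − -4.10) = 1195.8 kJ/s
Energy balance on cold side (adiabatic exchanger): Q = ṁ_c·Cp_c·(T_c,out − T_c,in)
ṁ_c = 1195.8 / [1.76 × (7.97 − -9.13)] = 39.732 kg/s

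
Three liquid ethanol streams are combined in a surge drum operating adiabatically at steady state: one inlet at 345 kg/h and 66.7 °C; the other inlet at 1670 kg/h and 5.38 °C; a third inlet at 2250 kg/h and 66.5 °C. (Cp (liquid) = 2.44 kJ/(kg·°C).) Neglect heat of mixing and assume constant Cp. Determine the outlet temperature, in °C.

Adiabatic, steady state ⇒ Σ ṁᵢCp,ᵢ(T_out − Tᵢ) = 0
T_out = Σ ṁᵢCp,ᵢTᵢ / Σ ṁᵢCp,ᵢ
      = 443160 / 10407 = 42.584 °C

T_out = 42.6 °C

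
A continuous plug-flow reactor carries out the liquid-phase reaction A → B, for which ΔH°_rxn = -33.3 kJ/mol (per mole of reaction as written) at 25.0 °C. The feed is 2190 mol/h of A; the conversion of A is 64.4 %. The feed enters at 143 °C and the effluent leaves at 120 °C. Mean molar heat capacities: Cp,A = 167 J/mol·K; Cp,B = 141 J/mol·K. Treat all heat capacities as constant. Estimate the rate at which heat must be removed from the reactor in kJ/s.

Q_out = 16.4 kJ/s

Extent of reaction ξ = 0.644 × 2190 = 1410.4 mol/h
Reaction term: ξ·ΔH°_rxn = 1410.4 × -33.3 = -46965 kJ/h
Sensible, feed 143→25 °C: -43156 kJ/h
Outlet flows (mol/h): A 779.64, B 1410.4
Sensible, products 25→120 °C: 31261 kJ/h
Q = ΔH = -58860 kJ/h = -16.35 kW
Heat removed = 16.35 kJ/s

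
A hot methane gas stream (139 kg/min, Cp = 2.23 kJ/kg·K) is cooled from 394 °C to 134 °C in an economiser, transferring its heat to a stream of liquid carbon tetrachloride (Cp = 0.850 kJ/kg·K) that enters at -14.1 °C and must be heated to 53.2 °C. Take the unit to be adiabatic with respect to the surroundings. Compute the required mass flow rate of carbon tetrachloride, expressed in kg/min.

Heat released by hot stream: Q = 139 × 2.23 × (394 − 134) = 80592 kJ/min
Energy balance on cold side (adiabatic exchanger): Q = ṁ_c·Cp_c·(T_c,out − T_c,in)
ṁ_c = 80592 / [0.850 × (53.2 − -14.1)] = 1408.8 kg/min

ṁ_c = 1410 kg/min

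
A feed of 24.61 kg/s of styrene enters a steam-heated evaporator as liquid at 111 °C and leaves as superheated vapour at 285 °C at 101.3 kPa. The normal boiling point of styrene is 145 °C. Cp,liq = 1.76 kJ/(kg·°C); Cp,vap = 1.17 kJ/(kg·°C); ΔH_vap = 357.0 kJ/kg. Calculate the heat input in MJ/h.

Q = 51400 MJ/h

liquid 111→145 °C: 59.84 kJ/kg
vaporisation at 145 °C: 357 kJ/kg
vapour 145→285 °C: 163.8 kJ/kg
Δh = 59.84 + 357 + 163.8 = 580.64 kJ/kg
Q = ṁ·Δh = 24.61 kg/s × 580.64 kJ/kg = 14290 kJ/s
|Q| = 14290 kW = 51442 MJ/h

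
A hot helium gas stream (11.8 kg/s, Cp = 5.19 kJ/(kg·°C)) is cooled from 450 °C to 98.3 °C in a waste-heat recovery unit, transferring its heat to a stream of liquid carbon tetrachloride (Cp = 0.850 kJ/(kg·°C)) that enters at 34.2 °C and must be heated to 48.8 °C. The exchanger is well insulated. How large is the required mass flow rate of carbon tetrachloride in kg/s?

ṁ_c = 1740 kg/s

Heat released by hot stream: Q = 11.8 × 5.19 × (450 − 98.3) = 21539 kJ/s
Energy balance on cold side (adiabatic exchanger): Q = ṁ_c·Cp_c·(T_c,out − T_c,in)
ṁ_c = 21539 / [0.850 × (48.8 − 34.2)] = 1735.6 kg/s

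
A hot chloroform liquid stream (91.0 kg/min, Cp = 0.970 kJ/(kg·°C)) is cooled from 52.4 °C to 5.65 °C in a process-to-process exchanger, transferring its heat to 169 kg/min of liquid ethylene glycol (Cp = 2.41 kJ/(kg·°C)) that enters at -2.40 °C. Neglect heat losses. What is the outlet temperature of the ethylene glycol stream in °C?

T_c,out = 7.73 °C

Heat released by hot stream: Q = 91.0 × 0.970 × (52.4 − 5.65) = 4126.6 kJ/min
Energy balance on cold side (adiabatic exchanger): Q = ṁ_c·Cp_c·(T_c,out − T_c,in)
T_c,out = -2.40 + 4126.6/(169 × 2.41) = 7.7319 °C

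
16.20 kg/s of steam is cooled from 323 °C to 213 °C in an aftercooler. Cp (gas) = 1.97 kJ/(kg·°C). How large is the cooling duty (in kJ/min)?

Q = ṁ·Cp·ΔT = 16.20 × 1.97 × (213 − 323) = -3510.5 kJ/s
Cooling duty = 210630 kJ/min

Q_c = 211000 kJ/min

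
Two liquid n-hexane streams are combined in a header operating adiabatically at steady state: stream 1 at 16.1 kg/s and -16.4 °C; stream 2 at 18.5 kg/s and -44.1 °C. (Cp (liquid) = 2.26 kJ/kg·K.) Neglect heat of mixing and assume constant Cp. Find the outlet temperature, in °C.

T_out = -31.2 °C

Energy balance with Q = 0: Σ ṁᵢCp,ᵢ(T_out − Tᵢ) = 0
T_out = Σ ṁᵢCp,ᵢTᵢ / Σ ṁᵢCp,ᵢ
      = -2440.6 / 78.196 = -31.211 °C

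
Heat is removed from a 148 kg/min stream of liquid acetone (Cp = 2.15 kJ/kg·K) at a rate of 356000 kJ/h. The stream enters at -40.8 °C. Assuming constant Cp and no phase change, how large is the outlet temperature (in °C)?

T_out = -59.4 °C

Q = 356000 kJ/h = 5933.3 kJ/min
ΔT = Q/(ṁ·Cp) = 5933.3/(148×2.15) = 18.647 K
T_out = -40.8 − 18.647 = -59.447 °C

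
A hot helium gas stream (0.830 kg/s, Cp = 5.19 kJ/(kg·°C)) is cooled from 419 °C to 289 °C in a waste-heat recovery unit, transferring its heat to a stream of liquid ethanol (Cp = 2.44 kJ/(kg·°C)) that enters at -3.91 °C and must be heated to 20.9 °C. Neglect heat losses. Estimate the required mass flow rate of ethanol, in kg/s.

ṁ_c = 9.25 kg/s

Heat released by hot stream: Q = 0.830 × 5.19 × (419 − 289) = 560 kJ/s
Energy balance on cold side (adiabatic exchanger): Q = ṁ_c·Cp_c·(T_c,out − T_c,in)
ṁ_c = 560 / [2.44 × (20.9 − -3.91)] = 9.2506 kg/s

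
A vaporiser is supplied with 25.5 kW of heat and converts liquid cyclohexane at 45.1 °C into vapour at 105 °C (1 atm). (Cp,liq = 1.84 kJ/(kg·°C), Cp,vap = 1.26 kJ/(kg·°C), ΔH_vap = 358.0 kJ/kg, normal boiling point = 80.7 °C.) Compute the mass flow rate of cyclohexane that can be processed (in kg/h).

Δh = 1.84×(80.7−45.1) + 358.0 + 1.26×(105−80.7) = 454.12 kJ/kg
Q = 25.5 kW = 25.5 kJ/s = 91800 kJ/h
ṁ = Q/Δh = 91800 / 454.12 = 202.15 kg/h

ṁ = 202 kg/h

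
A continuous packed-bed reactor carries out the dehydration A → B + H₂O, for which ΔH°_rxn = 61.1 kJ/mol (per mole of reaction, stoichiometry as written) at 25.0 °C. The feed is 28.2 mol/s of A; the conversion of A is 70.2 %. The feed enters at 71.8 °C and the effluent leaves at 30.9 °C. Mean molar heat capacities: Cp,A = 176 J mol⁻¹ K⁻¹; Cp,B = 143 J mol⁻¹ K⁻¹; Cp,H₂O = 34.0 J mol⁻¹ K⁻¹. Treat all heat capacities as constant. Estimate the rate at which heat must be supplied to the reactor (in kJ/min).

Q_in = 60400 kJ/min

Extent of reaction ξ = 0.702 × 28.2 = 19.796 mol/s
Reaction term: ξ·ΔH°_rxn = 19.796 × 61.1 = 1209.6 kJ/s
Sensible, feed 71.8→25 °C: -232.28 kJ/s
Outlet flows (mol/s): A 8.4036, B 19.796, H₂O 19.796
Sensible, products 25→30.9 °C: 29.4 kJ/s
Q = ΔH = 1006.7 kJ/s = 1006.7 kW
Heat supplied = 60401 kJ/min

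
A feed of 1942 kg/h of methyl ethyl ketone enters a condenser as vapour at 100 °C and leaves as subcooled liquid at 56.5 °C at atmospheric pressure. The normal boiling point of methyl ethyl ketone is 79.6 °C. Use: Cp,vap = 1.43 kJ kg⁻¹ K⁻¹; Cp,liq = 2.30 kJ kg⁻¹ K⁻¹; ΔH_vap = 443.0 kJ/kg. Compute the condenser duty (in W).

vapour 100→79.6 °C: -29.172 kJ/kg
condensation at 79.6 °C: -443 kJ/kg
liquid 79.6→56.5 °C: -53.13 kJ/kg
Δh = -29.172 + -443 + -53.13 = -525.3 kJ/kg
Q = ṁ·Δh = 1942 kg/h × -525.3 kJ/kg = -1.0201e+06 kJ/h
|Q| = 283.37 kW = 283370 W

Q_c = 283000 W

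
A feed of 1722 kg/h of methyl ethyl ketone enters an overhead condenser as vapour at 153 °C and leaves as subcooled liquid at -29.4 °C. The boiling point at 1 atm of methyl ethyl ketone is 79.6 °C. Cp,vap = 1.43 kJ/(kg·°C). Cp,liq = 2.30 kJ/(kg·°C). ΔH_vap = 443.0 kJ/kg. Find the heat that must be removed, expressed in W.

Q_c = 382000 W

vapour 153→79.6 °C: -104.96 kJ/kg
condensation at 79.6 °C: -443 kJ/kg
liquid 79.6→-29.4 °C: -250.7 kJ/kg
Δh = -104.96 + -443 + -250.7 = -798.66 kJ/kg
Q = ṁ·Δh = 1722 kg/h × -798.66 kJ/kg = -1.3753e+06 kJ/h
|Q| = 382.03 kW = 382030 W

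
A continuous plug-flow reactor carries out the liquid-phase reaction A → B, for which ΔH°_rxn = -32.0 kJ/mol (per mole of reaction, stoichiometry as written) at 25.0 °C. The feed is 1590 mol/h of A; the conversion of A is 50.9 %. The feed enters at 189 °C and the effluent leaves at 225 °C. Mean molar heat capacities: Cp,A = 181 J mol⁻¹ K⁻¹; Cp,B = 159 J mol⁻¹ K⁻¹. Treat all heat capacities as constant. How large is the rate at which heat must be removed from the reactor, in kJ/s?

Extent of reaction ξ = 0.509 × 1590 = 809.31 mol/h
Reaction term: ξ·ΔH°_rxn = 809.31 × -32.0 = -25898 kJ/h
Sensible, feed 189→25 °C: -47198 kJ/h
Outlet flows (mol/h): A 780.69, B 809.31
Sensible, products 25→225 °C: 53997 kJ/h
Q = ΔH = -19098 kJ/h = -5.3051 kW
Heat removed = 5.3051 kJ/s

Q_out = 5.31 kJ/s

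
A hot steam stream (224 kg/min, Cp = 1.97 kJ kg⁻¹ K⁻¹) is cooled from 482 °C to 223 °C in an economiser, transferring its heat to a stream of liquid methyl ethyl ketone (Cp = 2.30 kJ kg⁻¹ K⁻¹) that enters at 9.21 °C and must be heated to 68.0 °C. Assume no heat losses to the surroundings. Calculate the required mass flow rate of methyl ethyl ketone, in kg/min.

ṁ_c = 845 kg/min

Heat released by hot stream: Q = 224 × 1.97 × (482 − 223) = 114290 kJ/min
Energy balance on cold side (adiabatic exchanger): Q = ṁ_c·Cp_c·(T_c,out − T_c,in)
ṁ_c = 114290 / [2.30 × (68.0 − 9.21)] = 845.25 kg/min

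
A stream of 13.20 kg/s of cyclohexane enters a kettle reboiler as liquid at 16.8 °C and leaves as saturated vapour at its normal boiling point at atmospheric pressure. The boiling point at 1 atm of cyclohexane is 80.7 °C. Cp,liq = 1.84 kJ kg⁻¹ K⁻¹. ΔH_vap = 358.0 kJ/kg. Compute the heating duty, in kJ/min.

Q = 377000 kJ/min

liquid 16.8→80.7 °C: 117.58 kJ/kg
vaporisation at 80.7 °C: 358 kJ/kg
Δh = 117.58 + 358 = 475.58 kJ/kg
Q = ṁ·Δh = 13.20 kg/s × 475.58 kJ/kg = 6277.6 kJ/s
|Q| = 6277.6 kW = 376660 kJ/min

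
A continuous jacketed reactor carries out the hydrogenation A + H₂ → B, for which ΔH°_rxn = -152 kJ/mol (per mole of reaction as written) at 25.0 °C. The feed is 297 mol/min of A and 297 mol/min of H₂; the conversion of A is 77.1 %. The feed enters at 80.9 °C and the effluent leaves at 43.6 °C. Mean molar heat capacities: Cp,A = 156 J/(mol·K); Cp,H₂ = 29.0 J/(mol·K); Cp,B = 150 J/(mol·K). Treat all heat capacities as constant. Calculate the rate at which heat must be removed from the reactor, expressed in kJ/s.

Extent of reaction ξ = 0.771 × 297 = 228.99 mol/min
Reaction term: ξ·ΔH°_rxn = 228.99 × -152 = -34806 kJ/min
Sensible, feed 80.9→25 °C: -3071.4 kJ/min
Outlet flows (mol/min): A 68.013, H₂ 68.013, B 228.99
Sensible, products 25→43.6 °C: 872.91 kJ/min
Q = ΔH = -37005 kJ/min = -616.74 kW
Heat removed = 616.74 kJ/s

Q_out = 617 kJ/s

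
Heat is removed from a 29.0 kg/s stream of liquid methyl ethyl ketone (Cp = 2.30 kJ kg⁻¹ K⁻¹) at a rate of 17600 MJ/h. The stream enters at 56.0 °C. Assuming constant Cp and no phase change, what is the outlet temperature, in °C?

Q = 17600 MJ/h = 4888.9 kJ/s
ΔT = Q/(ṁ·Cp) = 4888.9/(29.0×2.30) = 73.297 K
T_out = 56.0 − 73.297 = -17.297 °C

T_out = -17.3 °C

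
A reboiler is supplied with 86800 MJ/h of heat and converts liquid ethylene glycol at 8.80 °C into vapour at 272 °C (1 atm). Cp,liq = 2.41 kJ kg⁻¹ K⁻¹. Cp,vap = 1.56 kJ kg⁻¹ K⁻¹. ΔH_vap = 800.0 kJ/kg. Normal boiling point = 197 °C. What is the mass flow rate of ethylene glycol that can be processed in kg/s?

Δh = 2.41×(197−8.80) + 800.0 + 1.56×(272−197) = 1370.6 kJ/kg
Q = 86800 MJ/h = 24111 kJ/s = 24111 kJ/s
ṁ = Q/Δh = 24111 / 1370.6 = 17.592 kg/s

ṁ = 17.6 kg/s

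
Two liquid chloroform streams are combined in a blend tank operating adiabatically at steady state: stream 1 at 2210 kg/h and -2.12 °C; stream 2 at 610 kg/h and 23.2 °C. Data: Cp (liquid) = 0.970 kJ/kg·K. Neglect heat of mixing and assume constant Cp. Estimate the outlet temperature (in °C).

T_out = 3.36 °C

No heat crosses the boundary, so H_out = H_in.
T_out = Σ ṁᵢCp,ᵢTᵢ / Σ ṁᵢCp,ᵢ
      = 9182.8 / 2735.4 = 3.357 °C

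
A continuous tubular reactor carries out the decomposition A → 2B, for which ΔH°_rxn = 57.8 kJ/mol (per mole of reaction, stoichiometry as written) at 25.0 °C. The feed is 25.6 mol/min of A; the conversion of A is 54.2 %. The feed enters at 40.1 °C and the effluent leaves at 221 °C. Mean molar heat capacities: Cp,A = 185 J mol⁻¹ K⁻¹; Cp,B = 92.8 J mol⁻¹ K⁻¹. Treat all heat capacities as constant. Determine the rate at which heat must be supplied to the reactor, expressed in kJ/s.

Extent of reaction ξ = 0.542 × 25.6 = 13.875 mol/min
Reaction term: ξ·ΔH°_rxn = 13.875 × 57.8 = 801.99 kJ/min
Sensible, feed 40.1→25 °C: -71.514 kJ/min
Outlet flows (mol/min): A 11.725, B 27.75
Sensible, products 25→221 °C: 929.89 kJ/min
Q = ΔH = 1660.4 kJ/min = 27.673 kW
Heat supplied = 27.673 kJ/s

Q_in = 27.7 kJ/s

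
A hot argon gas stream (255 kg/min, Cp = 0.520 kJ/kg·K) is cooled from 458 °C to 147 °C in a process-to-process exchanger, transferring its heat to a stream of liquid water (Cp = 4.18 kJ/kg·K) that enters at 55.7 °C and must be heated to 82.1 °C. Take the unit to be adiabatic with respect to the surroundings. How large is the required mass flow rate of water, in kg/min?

ṁ_c = 374 kg/min

Heat released by hot stream: Q = 255 × 0.520 × (458 − 147) = 41239 kJ/min
Energy balance on cold side (adiabatic exchanger): Q = ṁ_c·Cp_c·(T_c,out − T_c,in)
ṁ_c = 41239 / [4.18 × (82.1 − 55.7)] = 373.7 kg/min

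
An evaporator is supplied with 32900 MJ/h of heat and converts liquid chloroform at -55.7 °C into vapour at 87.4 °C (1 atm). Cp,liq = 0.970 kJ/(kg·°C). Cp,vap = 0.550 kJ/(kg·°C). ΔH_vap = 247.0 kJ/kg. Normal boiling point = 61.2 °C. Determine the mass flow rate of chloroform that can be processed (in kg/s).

ṁ = 24.4 kg/s

Δh = 0.970×(61.2−-55.7) + 247.0 + 0.550×(87.4−61.2) = 374.8 kJ/kg
Q = 32900 MJ/h = 9138.9 kJ/s = 9138.9 kJ/s
ṁ = Q/Δh = 9138.9 / 374.8 = 24.383 kg/s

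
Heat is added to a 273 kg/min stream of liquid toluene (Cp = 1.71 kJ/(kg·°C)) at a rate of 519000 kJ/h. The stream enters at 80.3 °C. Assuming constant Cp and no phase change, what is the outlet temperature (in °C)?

Q = 519000 kJ/h = 8650 kJ/min
ΔT = Q/(ṁ·Cp) = 8650/(273×1.71) = 18.529 K
T_out = 80.3 + 18.529 = 98.829 °C

T_out = 98.8 °C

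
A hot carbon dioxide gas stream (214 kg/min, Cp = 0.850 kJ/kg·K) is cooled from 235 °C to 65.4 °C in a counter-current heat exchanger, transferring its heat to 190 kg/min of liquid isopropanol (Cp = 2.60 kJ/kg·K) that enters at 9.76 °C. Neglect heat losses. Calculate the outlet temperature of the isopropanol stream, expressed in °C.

T_c,out = 72.2 °C

Heat released by hot stream: Q = 214 × 0.850 × (235 − 65.4) = 30850 kJ/min
Energy balance on cold side (adiabatic exchanger): Q = ṁ_c·Cp_c·(T_c,out − T_c,in)
T_c,out = 9.76 + 30850/(190 × 2.60) = 72.21 °C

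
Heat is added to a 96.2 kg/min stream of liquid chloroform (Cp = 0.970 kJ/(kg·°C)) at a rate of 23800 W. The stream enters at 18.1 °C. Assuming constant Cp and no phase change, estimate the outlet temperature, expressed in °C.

T_out = 33.4 °C

Q = 23800 W = 1428 kJ/min
ΔT = Q/(ṁ·Cp) = 1428/(96.2×0.970) = 15.303 K
T_out = 18.1 + 15.303 = 33.403 °C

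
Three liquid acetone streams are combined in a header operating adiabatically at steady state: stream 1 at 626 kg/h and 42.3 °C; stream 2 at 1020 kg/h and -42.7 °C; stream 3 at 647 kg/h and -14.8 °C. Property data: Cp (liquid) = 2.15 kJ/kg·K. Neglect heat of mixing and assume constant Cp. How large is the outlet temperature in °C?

T_out = -11.6 °C

Energy balance with Q = 0: Σ ṁᵢCp,ᵢ(T_out − Tᵢ) = 0
Σ ṁᵢCp,ᵢTᵢ = 626×2.15×42.3 + 1020×2.15×-42.7 + 647×2.15×-14.8 = -57297
Σ ṁᵢCp,ᵢ = 626×2.15 + 1020×2.15 + 647×2.15 = 4929.9
T_out = -57297 / 4929.9 = -11.622 °C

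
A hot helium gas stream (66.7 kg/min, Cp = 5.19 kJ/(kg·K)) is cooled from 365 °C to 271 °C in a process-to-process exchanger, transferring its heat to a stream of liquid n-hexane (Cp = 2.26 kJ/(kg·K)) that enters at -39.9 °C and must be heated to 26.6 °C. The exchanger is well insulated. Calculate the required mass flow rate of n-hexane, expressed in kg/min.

Heat released by hot stream: Q = 66.7 × 5.19 × (365 − 271) = 32540 kJ/min
Energy balance on cold side (adiabatic exchanger): Q = ṁ_c·Cp_c·(T_c,out − T_c,in)
ṁ_c = 32540 / [2.26 × (26.6 − -39.9)] = 216.52 kg/min

ṁ_c = 217 kg/min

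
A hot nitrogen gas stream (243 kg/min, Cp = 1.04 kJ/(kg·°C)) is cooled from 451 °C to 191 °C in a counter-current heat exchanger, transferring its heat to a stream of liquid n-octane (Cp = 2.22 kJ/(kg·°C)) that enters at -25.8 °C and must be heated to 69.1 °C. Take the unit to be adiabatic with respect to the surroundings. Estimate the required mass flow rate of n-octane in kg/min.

ṁ_c = 312 kg/min

Heat released by hot stream: Q = 243 × 1.04 × (451 − 191) = 65707 kJ/min
Energy balance on cold side (adiabatic exchanger): Q = ṁ_c·Cp_c·(T_c,out − T_c,in)
ṁ_c = 65707 / [2.22 × (69.1 − -25.8)] = 311.88 kg/min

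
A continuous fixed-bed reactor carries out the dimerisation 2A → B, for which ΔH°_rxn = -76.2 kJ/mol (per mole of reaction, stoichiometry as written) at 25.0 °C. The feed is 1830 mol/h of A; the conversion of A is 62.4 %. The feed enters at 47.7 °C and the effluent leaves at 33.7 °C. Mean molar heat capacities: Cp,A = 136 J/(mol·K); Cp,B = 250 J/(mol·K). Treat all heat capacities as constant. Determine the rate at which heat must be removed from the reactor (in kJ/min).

Q_out = 785 kJ/min

Extent of reaction ξ = 0.624 × 1830 / 2 = 570.96 mol/h
Reaction term: ξ·ΔH°_rxn = 570.96 × -76.2 = -43507 kJ/h
Sensible, feed 47.7→25 °C: -5649.6 kJ/h
Outlet flows (mol/h): A 688.08, B 570.96
Sensible, products 25→33.7 °C: 2056 kJ/h
Q = ΔH = -47101 kJ/h = -13.084 kW
Heat removed = 785.01 kJ/min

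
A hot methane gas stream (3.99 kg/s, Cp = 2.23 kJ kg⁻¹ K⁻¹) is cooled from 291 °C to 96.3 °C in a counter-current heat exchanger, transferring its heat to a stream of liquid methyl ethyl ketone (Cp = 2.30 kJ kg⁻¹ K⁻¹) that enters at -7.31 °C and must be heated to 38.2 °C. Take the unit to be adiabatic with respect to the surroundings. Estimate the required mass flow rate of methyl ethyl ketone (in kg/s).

Heat released by hot stream: Q = 3.99 × 2.23 × (291 − 96.3) = 1732.4 kJ/s
Energy balance on cold side (adiabatic exchanger): Q = ṁ_c·Cp_c·(T_c,out − T_c,in)
ṁ_c = 1732.4 / [2.30 × (38.2 − -7.31)] = 16.55 kg/s

ṁ_c = 16.6 kg/s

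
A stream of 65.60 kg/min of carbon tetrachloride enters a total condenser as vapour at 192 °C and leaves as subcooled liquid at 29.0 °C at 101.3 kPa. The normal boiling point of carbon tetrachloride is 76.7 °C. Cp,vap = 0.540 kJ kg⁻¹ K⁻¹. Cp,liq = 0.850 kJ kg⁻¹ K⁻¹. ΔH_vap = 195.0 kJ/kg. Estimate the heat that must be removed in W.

Q_c = 326000 W

vapour 192→76.7 °C: -62.262 kJ/kg
condensation at 76.7 °C: -195 kJ/kg
liquid 76.7→29.0 °C: -40.545 kJ/kg
Δh = -62.262 + -195 + -40.545 = -297.81 kJ/kg
Q = ṁ·Δh = 65.60 kg/min × -297.81 kJ/kg = -19536 kJ/min
|Q| = 325.6 kW = 325600 W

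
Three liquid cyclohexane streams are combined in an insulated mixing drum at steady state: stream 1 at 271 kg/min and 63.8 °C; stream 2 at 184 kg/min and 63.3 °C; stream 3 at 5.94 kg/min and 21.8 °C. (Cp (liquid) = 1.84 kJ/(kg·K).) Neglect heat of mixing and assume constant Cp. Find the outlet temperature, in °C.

No heat crosses the boundary, so H_out = H_in.
T_out = Σ ṁᵢCp,ᵢTᵢ / Σ ṁᵢCp,ᵢ
      = 53482 / 848.13 = 63.059 °C

T_out = 63.1 °C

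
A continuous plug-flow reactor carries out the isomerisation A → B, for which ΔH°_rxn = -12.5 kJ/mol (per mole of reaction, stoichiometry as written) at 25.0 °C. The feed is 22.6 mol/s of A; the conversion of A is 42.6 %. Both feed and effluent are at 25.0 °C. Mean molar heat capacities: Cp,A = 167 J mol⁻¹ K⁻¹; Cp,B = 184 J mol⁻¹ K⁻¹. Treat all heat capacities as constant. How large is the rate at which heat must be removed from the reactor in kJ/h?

Extent of reaction ξ = 0.426 × 22.6 = 9.6276 mol/s
Reaction term: ξ·ΔH°_rxn = 9.6276 × -12.5 = -120.35 kJ/s
Q = ΔH = -120.35 kJ/s = -120.35 kW
Heat removed = 433240 kJ/h

Q_out = 433000 kJ/h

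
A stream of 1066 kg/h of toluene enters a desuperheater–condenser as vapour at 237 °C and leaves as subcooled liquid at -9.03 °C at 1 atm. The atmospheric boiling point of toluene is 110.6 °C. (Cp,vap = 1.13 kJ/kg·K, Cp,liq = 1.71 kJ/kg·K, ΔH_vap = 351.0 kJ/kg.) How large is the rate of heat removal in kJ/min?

Q_c = 12400 kJ/min

vapour 237→110.6 °C: -142.83 kJ/kg
condensation at 110.6 °C: -351 kJ/kg
liquid 110.6→-9.03 °C: -204.57 kJ/kg
Δh = -142.83 + -351 + -204.57 = -698.4 kJ/kg
Q = ṁ·Δh = 1066 kg/h × -698.4 kJ/kg = -744490 kJ/h
|Q| = 206.8 kW = 12408 kJ/min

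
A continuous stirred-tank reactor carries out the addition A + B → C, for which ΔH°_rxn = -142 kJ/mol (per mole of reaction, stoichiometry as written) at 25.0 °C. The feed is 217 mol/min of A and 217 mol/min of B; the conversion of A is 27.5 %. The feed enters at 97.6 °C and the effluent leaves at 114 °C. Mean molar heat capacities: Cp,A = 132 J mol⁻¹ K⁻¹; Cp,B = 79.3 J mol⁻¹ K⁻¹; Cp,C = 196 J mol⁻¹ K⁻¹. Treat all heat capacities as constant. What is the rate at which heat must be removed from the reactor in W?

Q_out = 130000 W

Extent of reaction ξ = 0.275 × 217 = 59.675 mol/min
Reaction term: ξ·ΔH°_rxn = 59.675 × -142 = -8473.9 kJ/min
Sensible, feed 97.6→25 °C: -3328.9 kJ/min
Outlet flows (mol/min): A 157.32, B 157.32, C 59.675
Sensible, products 25→114 °C: 3999.6 kJ/min
Q = ΔH = -7803.1 kJ/min = -130.05 kW
Heat removed = 130050 W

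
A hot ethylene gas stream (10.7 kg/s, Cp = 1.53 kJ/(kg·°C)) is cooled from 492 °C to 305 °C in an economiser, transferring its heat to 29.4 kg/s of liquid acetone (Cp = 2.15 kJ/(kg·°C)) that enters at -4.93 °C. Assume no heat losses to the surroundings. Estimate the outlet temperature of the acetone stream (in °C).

Heat released by hot stream: Q = 10.7 × 1.53 × (492 − 305) = 3061.4 kJ/s
Energy balance on cold side (adiabatic exchanger): Q = ṁ_c·Cp_c·(T_c,out − T_c,in)
T_c,out = -4.93 + 3061.4/(29.4 × 2.15) = 43.502 °C

T_c,out = 43.5 °C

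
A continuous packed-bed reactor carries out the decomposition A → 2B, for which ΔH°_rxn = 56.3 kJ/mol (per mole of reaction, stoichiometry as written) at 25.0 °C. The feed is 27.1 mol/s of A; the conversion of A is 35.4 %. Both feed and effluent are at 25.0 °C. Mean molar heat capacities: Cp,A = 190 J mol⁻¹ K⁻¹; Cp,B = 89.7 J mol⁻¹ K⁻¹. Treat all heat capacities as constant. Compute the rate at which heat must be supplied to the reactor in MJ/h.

Extent of reaction ξ = 0.354 × 27.1 = 9.5934 mol/s
Reaction term: ξ·ΔH°_rxn = 9.5934 × 56.3 = 540.11 kJ/s
Q = ΔH = 540.11 kJ/s = 540.11 kW
Heat supplied = 1944.4 MJ/h

Q_in = 1940 MJ/h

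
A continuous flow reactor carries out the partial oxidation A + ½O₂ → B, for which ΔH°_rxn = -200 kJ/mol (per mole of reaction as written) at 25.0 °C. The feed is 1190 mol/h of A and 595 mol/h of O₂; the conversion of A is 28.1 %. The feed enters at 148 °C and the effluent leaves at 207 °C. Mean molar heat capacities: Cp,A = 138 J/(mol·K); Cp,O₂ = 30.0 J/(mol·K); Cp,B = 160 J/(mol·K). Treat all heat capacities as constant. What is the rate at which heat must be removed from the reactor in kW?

Extent of reaction ξ = 0.281 × 1190 = 334.39 mol/h
Reaction term: ξ·ΔH°_rxn = 334.39 × -200 = -66878 kJ/h
Sensible, feed 148→25 °C: -22395 kJ/h
Outlet flows (mol/h): A 855.61, O₂ 427.8, B 334.39
Sensible, products 25→207 °C: 33563 kJ/h
Q = ΔH = -55710 kJ/h = -15.475 kW
Heat removed = 15.475 kW

Q_out = 15.5 kW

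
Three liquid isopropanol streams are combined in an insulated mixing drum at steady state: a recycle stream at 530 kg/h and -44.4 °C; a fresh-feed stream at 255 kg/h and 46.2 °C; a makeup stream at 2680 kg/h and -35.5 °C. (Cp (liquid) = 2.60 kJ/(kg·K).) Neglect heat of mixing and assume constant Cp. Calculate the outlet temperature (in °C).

T_out = -30.8 °C

Adiabatic, steady state ⇒ Σ ṁᵢCp,ᵢ(T_out − Tᵢ) = 0
T_out = Σ ṁᵢCp,ᵢTᵢ / Σ ṁᵢCp,ᵢ
      = -277920 / 9009 = -30.849 °C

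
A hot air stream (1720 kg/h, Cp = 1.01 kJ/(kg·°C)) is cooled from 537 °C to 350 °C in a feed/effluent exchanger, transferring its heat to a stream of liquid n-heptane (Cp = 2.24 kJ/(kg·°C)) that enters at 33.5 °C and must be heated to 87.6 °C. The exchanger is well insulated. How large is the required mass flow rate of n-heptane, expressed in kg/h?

ṁ_c = 2680 kg/h

Heat released by hot stream: Q = 1720 × 1.01 × (537 − 350) = 324860 kJ/h
Energy balance on cold side (adiabatic exchanger): Q = ṁ_c·Cp_c·(T_c,out − T_c,in)
ṁ_c = 324860 / [2.24 × (87.6 − 33.5)] = 2680.7 kg/h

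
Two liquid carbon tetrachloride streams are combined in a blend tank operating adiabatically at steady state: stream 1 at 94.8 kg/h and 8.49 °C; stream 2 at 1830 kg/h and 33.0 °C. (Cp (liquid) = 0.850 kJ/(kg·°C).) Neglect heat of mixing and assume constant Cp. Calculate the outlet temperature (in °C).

Energy balance with Q = 0: Σ ṁᵢCp,ᵢ(T_out − Tᵢ) = 0
Σ ṁᵢCp,ᵢTᵢ = 94.8×0.850×8.49 + 1830×0.850×33.0 = 52016
Σ ṁᵢCp,ᵢ = 94.8×0.850 + 1830×0.850 = 1636.1
T_out = 52016 / 1636.1 = 31.793 °C

T_out = 31.8 °C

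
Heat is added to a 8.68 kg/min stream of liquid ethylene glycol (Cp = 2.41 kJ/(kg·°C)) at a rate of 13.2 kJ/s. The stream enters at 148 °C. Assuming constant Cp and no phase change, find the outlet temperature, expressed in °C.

T_out = 186 °C

Q = 13.2 kJ/s = 792 kJ/min
ΔT = Q/(ṁ·Cp) = 792/(8.68×2.41) = 37.861 K
T_out = 148 + 37.861 = 185.86 °C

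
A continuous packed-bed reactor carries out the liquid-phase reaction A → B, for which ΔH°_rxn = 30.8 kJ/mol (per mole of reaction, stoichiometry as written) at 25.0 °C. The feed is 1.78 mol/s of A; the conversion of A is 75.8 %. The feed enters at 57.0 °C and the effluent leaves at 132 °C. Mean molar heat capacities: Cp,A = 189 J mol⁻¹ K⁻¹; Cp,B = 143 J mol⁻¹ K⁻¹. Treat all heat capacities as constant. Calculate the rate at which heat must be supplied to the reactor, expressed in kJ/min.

Extent of reaction ξ = 0.758 × 1.78 = 1.3492 mol/s
Reaction term: ξ·ΔH°_rxn = 1.3492 × 30.8 = 41.557 kJ/s
Sensible, feed 57.0→25 °C: -10.765 kJ/s
Outlet flows (mol/s): A 0.43076, B 1.3492
Sensible, products 25→132 °C: 29.356 kJ/s
Q = ΔH = 60.147 kJ/s = 60.147 kW
Heat supplied = 3608.8 kJ/min

Q_in = 3610 kJ/min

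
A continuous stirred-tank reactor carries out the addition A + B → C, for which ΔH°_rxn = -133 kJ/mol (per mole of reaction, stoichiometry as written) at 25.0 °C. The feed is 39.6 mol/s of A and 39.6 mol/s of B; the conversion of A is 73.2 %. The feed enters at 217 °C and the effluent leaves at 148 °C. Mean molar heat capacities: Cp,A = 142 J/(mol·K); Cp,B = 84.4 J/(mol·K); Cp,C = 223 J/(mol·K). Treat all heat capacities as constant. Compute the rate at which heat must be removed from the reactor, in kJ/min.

Extent of reaction ξ = 0.732 × 39.6 = 28.987 mol/s
Reaction term: ξ·ΔH°_rxn = 28.987 × -133 = -3855.3 kJ/s
Sensible, feed 217→25 °C: -1721.4 kJ/s
Outlet flows (mol/s): A 10.613, B 10.613, C 28.987
Sensible, products 25→148 °C: 1090.6 kJ/s
Q = ΔH = -4486 kJ/s = -4486 kW
Heat removed = 269160 kJ/min

Q_out = 269000 kJ/min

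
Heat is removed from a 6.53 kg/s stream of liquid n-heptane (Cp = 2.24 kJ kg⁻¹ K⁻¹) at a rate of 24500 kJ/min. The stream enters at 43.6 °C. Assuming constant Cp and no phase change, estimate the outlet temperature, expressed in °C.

T_out = 15.7 °C

Q = 24500 kJ/min = 408.33 kJ/s
ΔT = Q/(ṁ·Cp) = 408.33/(6.53×2.24) = 27.916 K
T_out = 43.6 − 27.916 = 15.684 °C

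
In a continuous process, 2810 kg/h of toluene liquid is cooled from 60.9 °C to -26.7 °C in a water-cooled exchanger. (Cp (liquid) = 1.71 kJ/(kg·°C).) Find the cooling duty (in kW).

Q_c = 117 kW

Q = ṁ·Cp·ΔT = 2810 × 1.71 × (-26.7 − 60.9) = -420930 kJ/h
Converting: 420930 / 3600 s = 116.92 kW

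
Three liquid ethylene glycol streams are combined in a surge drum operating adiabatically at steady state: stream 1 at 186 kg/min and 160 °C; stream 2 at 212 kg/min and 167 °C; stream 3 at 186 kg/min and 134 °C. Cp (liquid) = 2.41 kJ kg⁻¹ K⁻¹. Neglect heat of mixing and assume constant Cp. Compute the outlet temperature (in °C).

Energy balance with Q = 0: Σ ṁᵢCp,ᵢ(T_out − Tᵢ) = 0
T_out = Σ ṁᵢCp,ᵢTᵢ / Σ ṁᵢCp,ᵢ
      = 217110 / 1407.4 = 154.26 °C

T_out = 154 °C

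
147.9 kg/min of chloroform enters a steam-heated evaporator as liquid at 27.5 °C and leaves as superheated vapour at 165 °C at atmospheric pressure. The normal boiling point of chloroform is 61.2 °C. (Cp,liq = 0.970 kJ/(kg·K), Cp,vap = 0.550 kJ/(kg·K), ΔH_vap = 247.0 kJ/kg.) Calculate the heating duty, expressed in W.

liquid 27.5→61.2 °C: 32.689 kJ/kg
vaporisation at 61.2 °C: 247 kJ/kg
vapour 61.2→165 °C: 57.09 kJ/kg
Δh = 32.689 + 247 + 57.09 = 336.78 kJ/kg
Q = ṁ·Δh = 147.9 kg/min × 336.78 kJ/kg = 49810 kJ/min
|Q| = 830.16 kW = 830160 W

Q = 830000 W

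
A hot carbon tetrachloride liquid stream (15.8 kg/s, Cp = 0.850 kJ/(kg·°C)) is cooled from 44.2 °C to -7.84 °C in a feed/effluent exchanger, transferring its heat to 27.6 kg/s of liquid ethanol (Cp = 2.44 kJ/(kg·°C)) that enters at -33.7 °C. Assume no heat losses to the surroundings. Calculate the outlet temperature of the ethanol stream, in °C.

T_c,out = -23.3 °C

Heat released by hot stream: Q = 15.8 × 0.850 × (44.2 − -7.84) = 698.9 kJ/s
Energy balance on cold side (adiabatic exchanger): Q = ṁ_c·Cp_c·(T_c,out − T_c,in)
T_c,out = -33.7 + 698.9/(27.6 × 2.44) = -23.322 °C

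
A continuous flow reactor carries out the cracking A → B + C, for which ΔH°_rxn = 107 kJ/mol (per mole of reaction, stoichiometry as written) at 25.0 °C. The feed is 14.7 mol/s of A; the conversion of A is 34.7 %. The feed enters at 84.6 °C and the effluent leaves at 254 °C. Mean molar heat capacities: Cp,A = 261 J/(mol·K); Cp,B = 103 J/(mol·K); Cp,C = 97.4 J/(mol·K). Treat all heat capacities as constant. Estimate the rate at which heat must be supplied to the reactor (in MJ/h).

Q_in = 4050 MJ/h

Extent of reaction ξ = 0.347 × 14.7 = 5.1009 mol/s
Reaction term: ξ·ΔH°_rxn = 5.1009 × 107 = 545.8 kJ/s
Sensible, feed 84.6→25 °C: -228.67 kJ/s
Outlet flows (mol/s): A 9.5991, B 5.1009, C 5.1009
Sensible, products 25→254 °C: 807.82 kJ/s
Q = ΔH = 1124.9 kJ/s = 1124.9 kW
Heat supplied = 4049.8 MJ/h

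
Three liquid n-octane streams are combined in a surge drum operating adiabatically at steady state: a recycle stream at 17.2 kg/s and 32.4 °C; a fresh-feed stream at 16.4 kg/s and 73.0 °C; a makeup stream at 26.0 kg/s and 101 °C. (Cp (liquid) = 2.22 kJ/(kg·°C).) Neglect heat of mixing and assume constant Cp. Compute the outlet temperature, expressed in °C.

T_out = 73.5 °C

Energy balance with Q = 0: Σ ṁᵢCp,ᵢ(T_out − Tᵢ) = 0
T_out = Σ ṁᵢCp,ᵢTᵢ / Σ ṁᵢCp,ᵢ
      = 9724.7 / 132.31 = 73.498 °C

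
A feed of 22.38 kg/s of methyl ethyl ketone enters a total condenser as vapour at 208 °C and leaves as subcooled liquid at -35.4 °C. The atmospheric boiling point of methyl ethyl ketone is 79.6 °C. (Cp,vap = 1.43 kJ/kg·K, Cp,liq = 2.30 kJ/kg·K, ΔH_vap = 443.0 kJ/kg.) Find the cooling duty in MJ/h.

Q_c = 71800 MJ/h

vapour 208→79.6 °C: -183.61 kJ/kg
condensation at 79.6 °C: -443 kJ/kg
liquid 79.6→-35.4 °C: -264.5 kJ/kg
Δh = -183.61 + -443 + -264.5 = -891.11 kJ/kg
Q = ṁ·Δh = 22.38 kg/s × -891.11 kJ/kg = -19943 kJ/s
|Q| = 19943 kW = 71795 MJ/h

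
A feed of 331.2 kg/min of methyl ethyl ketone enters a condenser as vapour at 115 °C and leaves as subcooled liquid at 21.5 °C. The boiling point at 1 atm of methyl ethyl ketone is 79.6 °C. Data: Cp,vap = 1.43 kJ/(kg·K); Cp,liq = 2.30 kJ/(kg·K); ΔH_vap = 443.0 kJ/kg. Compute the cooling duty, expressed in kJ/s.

vapour 115→79.6 °C: -50.622 kJ/kg
condensation at 79.6 °C: -443 kJ/kg
liquid 79.6→21.5 °C: -133.63 kJ/kg
Δh = -50.622 + -443 + -133.63 = -627.25 kJ/kg
Q = ṁ·Δh = 331.2 kg/min × -627.25 kJ/kg = -207750 kJ/min
|Q| = 3462.4 kW

Q_c = 3460 kJ/s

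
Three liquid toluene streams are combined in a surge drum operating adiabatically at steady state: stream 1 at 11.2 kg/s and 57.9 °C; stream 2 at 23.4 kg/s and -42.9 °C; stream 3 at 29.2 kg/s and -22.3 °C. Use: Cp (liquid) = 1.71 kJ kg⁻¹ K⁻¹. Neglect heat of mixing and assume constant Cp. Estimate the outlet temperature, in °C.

T_out = -15.8 °C

No heat crosses the boundary, so H_out = H_in.
Σ ṁᵢCp,ᵢTᵢ = 11.2×1.71×57.9 + 23.4×1.71×-42.9 + 29.2×1.71×-22.3 = -1721.2
Σ ṁᵢCp,ᵢ = 11.2×1.71 + 23.4×1.71 + 29.2×1.71 = 109.1
T_out = -1721.2 / 109.1 = -15.776 °C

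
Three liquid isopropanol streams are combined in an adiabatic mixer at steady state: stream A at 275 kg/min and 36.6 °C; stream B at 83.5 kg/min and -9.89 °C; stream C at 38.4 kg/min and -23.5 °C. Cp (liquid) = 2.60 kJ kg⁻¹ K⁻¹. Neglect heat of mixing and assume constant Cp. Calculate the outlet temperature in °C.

T_out = 21.0 °C

Energy balance with Q = 0: Σ ṁᵢCp,ᵢ(T_out − Tᵢ) = 0
Σ ṁᵢCp,ᵢTᵢ = 275×2.60×36.6 + 83.5×2.60×-9.89 + 38.4×2.60×-23.5 = 21676
Σ ṁᵢCp,ᵢ = 275×2.60 + 83.5×2.60 + 38.4×2.60 = 1031.9
T_out = 21676 / 1031.9 = 21.005 °C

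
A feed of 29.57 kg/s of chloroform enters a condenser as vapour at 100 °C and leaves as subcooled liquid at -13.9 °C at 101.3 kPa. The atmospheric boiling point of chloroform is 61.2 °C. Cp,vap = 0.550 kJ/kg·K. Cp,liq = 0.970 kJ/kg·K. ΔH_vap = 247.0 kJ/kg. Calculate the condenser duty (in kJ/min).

vapour 100→61.2 °C: -21.34 kJ/kg
condensation at 61.2 °C: -247 kJ/kg
liquid 61.2→-13.9 °C: -72.847 kJ/kg
Δh = -21.34 + -247 + -72.847 = -341.19 kJ/kg
Q = ṁ·Δh = 29.57 kg/s × -341.19 kJ/kg = -10089 kJ/s
|Q| = 10089 kW = 605330 kJ/min

Q_c = 605000 kJ/min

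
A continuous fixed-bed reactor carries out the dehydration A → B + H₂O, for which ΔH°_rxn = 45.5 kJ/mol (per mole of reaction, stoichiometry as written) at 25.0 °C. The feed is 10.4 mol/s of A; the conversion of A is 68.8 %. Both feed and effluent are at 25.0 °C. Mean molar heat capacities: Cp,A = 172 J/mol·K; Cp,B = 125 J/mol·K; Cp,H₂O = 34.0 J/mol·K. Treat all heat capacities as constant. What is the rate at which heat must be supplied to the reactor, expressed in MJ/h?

Extent of reaction ξ = 0.688 × 10.4 = 7.1552 mol/s
Reaction term: ξ·ΔH°_rxn = 7.1552 × 45.5 = 325.56 kJ/s
Q = ΔH = 325.56 kJ/s = 325.56 kW
Heat supplied = 1172 MJ/h

Q_in = 1170 MJ/h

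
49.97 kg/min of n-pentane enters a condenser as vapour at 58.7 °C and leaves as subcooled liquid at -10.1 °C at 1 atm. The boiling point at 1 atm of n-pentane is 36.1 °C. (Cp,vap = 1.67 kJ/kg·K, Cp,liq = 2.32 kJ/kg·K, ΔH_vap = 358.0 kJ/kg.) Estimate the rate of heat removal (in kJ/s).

vapour 58.7→36.1 °C: -37.742 kJ/kg
condensation at 36.1 °C: -358 kJ/kg
liquid 36.1→-10.1 °C: -107.18 kJ/kg
Δh = -37.742 + -358 + -107.18 = -502.93 kJ/kg
Q = ṁ·Δh = 49.97 kg/min × -502.93 kJ/kg = -25131 kJ/min
|Q| = 418.85 kW

Q_c = 419 kJ/s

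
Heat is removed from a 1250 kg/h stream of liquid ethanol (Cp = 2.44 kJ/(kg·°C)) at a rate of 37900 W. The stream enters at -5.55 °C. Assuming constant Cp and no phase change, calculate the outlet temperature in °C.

Q = 37900 W = 136440 kJ/h
ΔT = Q/(ṁ·Cp) = 136440/(1250×2.44) = 44.734 K
T_out = -5.55 − 44.734 = -50.284 °C

T_out = -50.3 °C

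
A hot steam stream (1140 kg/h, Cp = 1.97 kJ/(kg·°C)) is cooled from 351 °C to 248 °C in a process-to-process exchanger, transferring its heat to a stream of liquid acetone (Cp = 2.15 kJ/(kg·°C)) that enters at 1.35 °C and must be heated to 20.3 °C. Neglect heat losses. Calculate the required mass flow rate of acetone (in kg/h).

ṁ_c = 5680 kg/h

Heat released by hot stream: Q = 1140 × 1.97 × (351 − 248) = 231320 kJ/h
Energy balance on cold side (adiabatic exchanger): Q = ṁ_c·Cp_c·(T_c,out − T_c,in)
ṁ_c = 231320 / [2.15 × (20.3 − 1.35)] = 5677.5 kg/h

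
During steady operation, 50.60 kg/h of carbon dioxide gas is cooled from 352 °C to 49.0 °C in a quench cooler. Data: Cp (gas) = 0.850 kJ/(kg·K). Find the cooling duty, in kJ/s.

Q = ṁ·Cp·ΔT = 50.60 × 0.850 × (49.0 − 352) = -13032 kJ/h
Converting: 13032 / 3600 s = 3.62 kW

Q_c = 3.62 kJ/s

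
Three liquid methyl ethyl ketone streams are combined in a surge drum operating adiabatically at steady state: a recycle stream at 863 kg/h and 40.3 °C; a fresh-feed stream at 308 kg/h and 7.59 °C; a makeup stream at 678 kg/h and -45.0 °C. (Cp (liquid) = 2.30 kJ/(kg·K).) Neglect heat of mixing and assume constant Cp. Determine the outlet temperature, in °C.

T_out = 3.57 °C

Adiabatic, steady state ⇒ Σ ṁᵢCp,ᵢ(T_out − Tᵢ) = 0
Σ ṁᵢCp,ᵢTᵢ = 863×2.30×40.3 + 308×2.30×7.59 + 678×2.30×-45.0 = 15195
Σ ṁᵢCp,ᵢ = 863×2.30 + 308×2.30 + 678×2.30 = 4252.7
T_out = 15195 / 4252.7 = 3.5731 °C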